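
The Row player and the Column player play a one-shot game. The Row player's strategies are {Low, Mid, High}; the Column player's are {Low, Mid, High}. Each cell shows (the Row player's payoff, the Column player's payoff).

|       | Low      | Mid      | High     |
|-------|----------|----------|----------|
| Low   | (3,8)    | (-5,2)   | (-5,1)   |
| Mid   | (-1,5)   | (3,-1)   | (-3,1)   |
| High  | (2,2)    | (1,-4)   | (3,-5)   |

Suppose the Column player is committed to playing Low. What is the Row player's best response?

Low

With the Column player fixed at Low, the Row player's payoffs are: Low → 3, Mid → -1, High → 2.
The maximum is 3, achieved by Low.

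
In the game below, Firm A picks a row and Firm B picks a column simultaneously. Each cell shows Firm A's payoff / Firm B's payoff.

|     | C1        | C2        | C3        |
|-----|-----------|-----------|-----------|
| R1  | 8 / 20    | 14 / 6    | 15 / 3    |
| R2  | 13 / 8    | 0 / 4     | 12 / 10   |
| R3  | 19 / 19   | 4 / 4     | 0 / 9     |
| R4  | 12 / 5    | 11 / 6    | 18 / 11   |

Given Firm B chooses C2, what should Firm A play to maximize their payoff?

With Firm B fixed at C2, Firm A's payoffs are: R1 → 14, R2 → 0, R3 → 4, R4 → 11.
The maximum is 14, achieved by R1.

R1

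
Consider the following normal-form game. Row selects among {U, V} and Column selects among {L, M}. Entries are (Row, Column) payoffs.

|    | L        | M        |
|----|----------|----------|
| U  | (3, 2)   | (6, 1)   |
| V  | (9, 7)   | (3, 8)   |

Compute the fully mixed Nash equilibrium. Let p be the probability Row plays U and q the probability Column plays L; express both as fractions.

Each player's mixing probability is pinned down by making the *other* player indifferent.
Column indifferent between L and M: p·2 + (1−p)·7 = p·1 + (1−p)·8 ⟹ 7 + (-5)p = 8 + (-7)p ⟹ p = 1/2.
Row indifferent between U and V: q·3 + (1−q)·6 = q·9 + (1−q)·3 ⟹ 6 + (-3)q = 3 + 6q ⟹ q = 1/3.

p = 1/2, q = 1/3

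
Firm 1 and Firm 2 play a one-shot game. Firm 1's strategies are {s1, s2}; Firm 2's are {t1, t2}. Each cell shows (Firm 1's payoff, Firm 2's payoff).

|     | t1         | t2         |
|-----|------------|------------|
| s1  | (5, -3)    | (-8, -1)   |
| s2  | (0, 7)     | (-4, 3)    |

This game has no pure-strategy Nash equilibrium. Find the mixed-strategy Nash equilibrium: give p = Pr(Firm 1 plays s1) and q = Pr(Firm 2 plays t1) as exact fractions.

In a mixed NE each player is indifferent between their pure strategies, so the opponent's mix sets the indifference.
Firm 2 indifferent between t1 and t2: p·(-3) + (1−p)·7 = p·(-1) + (1−p)·3 ⟹ 7 + (-10)p = 3 + (-4)p ⟹ p = 2/3.
Firm 1 indifferent between s1 and s2: q·5 + (1−q)·(-8) = q·0 + (1−q)·(-4) ⟹ (-8) + 13q = (-4) + 4q ⟹ q = 4/9.

p = 2/3, q = 4/9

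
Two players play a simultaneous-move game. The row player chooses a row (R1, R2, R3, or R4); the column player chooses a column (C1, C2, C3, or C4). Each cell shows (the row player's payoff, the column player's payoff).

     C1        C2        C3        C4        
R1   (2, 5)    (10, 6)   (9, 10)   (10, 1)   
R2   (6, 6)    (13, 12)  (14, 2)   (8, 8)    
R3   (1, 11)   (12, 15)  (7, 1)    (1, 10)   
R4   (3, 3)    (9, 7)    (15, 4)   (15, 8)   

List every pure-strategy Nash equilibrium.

Find each player's best response to every opponent strategy; NE are the intersections.
The row player's best responses — vs C1: R2 (payoff 6); vs C2: R2 (payoff 13); vs C3: R4 (payoff 15); vs C4: R4 (payoff 15).
The column player's best responses — vs R1: C3 (payoff 10); vs R2: C2 (payoff 12); vs R3: C2 (payoff 15); vs R4: C4 (payoff 8).
Mutual best responses occur at (R2, C2) and (R4, C4); at each, neither player gains by switching.

(R2, C2) and (R4, C4)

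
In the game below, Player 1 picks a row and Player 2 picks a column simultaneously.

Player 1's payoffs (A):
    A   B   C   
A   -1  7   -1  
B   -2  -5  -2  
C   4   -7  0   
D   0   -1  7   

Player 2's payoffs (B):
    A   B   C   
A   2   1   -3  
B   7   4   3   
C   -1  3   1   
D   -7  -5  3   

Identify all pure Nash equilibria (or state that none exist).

Check mutual best responses: a cell is a NE iff neither player can gain by unilaterally deviating.
Player 1's best responses — vs A: C (payoff 4); vs B: A (payoff 7); vs C: D (payoff 7).
Player 2's best responses — vs A: A (payoff 2); vs B: A (payoff 7); vs C: B (payoff 3); vs D: C (payoff 3).
The only mutual best response is (D, C); neither player gains by switching there.

(D, C)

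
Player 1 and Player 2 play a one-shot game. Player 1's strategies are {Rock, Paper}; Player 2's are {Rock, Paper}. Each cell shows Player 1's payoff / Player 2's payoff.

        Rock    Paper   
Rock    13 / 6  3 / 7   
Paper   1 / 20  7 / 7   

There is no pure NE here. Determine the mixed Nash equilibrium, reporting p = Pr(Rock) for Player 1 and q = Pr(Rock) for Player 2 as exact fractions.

p = 13/14, q = 1/4

Each player's mixing probability is pinned down by making the *other* player indifferent.
Player 2 indifferent between Rock and Paper: p·6 + (1−p)·20 = p·7 + (1−p)·7 ⟹ 20 + (-14)p = 7 + 0p ⟹ p = 13/14.
Player 1 indifferent between Rock and Paper: q·13 + (1−q)·3 = q·1 + (1−q)·7 ⟹ 3 + 10q = 7 + (-6)q ⟹ q = 1/4.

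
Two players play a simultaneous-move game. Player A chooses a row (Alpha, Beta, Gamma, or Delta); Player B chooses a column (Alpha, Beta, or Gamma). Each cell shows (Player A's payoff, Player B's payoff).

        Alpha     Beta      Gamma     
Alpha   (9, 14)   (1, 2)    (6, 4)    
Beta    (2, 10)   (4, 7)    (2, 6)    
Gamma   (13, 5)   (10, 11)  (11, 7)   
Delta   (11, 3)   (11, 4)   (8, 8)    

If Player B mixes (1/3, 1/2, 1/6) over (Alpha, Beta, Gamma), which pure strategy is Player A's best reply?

Gamma

Compute Player A's expected payoff from each pure strategy against the given mix.
Alpha: (1/3)·9 + (1/2)·1 + (1/6)·6 = 9/2
Beta: (1/3)·2 + (1/2)·4 + (1/6)·2 = 3
Gamma: (1/3)·13 + (1/2)·10 + (1/6)·11 = 67/6
Delta: (1/3)·11 + (1/2)·11 + (1/6)·8 = 21/2
Highest expected payoff is 67/6, from Gamma.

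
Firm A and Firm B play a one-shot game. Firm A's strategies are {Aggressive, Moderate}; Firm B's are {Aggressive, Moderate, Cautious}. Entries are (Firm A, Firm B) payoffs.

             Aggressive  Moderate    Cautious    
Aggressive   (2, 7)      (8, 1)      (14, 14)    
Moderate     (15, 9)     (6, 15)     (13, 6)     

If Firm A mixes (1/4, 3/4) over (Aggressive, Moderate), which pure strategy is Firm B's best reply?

Firm B's best reply maximizes expected payoff against the mix.
Aggressive: (1/4)·7 + (3/4)·9 = 17/2
Moderate: (1/4)·1 + (3/4)·15 = 23/2
Cautious: (1/4)·14 + (3/4)·6 = 8
Highest expected payoff is 23/2, from Moderate.

Moderate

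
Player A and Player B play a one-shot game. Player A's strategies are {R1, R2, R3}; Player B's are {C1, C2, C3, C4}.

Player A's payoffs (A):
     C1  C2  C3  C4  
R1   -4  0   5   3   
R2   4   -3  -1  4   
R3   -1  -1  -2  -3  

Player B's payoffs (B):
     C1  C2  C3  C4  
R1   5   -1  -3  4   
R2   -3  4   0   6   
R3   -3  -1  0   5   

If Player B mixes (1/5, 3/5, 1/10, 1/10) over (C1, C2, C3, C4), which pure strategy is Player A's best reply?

Compute Player A's expected payoff from each pure strategy against the given mix.
R1: (1/5)·(-4) + (3/5)·0 + (1/10)·5 + (1/10)·3 = 0
R2: (1/5)·4 + (3/5)·(-3) + (1/10)·(-1) + (1/10)·4 = -7/10
R3: (1/5)·(-1) + (3/5)·(-1) + (1/10)·(-2) + (1/10)·(-3) = -13/10
Highest expected payoff is 0, from R1.

R1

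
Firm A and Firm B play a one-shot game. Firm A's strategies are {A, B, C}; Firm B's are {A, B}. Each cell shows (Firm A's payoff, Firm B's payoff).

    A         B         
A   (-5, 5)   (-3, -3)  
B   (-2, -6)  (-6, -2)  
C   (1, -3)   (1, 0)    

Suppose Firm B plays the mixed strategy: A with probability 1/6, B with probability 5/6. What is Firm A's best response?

Firm A's best reply maximizes expected payoff against the mix.
A: (1/6)·(-5) + (5/6)·(-3) = -10/3
B: (1/6)·(-2) + (5/6)·(-6) = -16/3
C: (1/6)·1 + (5/6)·1 = 1
Highest expected payoff is 1, from C.

C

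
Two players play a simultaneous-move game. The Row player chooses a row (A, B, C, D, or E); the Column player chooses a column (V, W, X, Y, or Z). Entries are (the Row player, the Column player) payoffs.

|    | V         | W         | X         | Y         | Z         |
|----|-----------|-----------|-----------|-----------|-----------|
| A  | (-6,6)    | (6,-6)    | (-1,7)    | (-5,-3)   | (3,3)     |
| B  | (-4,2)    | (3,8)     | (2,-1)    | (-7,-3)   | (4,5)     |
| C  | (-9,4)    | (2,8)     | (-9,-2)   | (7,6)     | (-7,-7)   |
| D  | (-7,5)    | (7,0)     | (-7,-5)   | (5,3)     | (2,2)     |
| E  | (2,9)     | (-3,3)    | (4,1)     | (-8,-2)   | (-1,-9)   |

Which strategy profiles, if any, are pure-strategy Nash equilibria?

(E, V)

A profile is a Nash equilibrium when each player is best-responding to the other.
The Row player's best responses — vs V: E (payoff 2); vs W: D (payoff 7); vs X: E (payoff 4); vs Y: C (payoff 7); vs Z: B (payoff 4).
The Column player's best responses — vs A: X (payoff 7); vs B: W (payoff 8); vs C: W (payoff 8); vs D: V (payoff 5); vs E: V (payoff 9).
The only mutual best response is (E, V); neither player gains by switching there.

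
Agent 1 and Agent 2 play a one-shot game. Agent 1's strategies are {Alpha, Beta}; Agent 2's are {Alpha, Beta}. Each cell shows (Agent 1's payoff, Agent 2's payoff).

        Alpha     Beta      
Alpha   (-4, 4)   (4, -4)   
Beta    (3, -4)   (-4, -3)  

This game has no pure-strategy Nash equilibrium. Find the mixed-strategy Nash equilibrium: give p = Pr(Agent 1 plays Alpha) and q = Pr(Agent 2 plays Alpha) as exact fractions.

p = 1/9, q = 8/15

In a mixed NE each player is indifferent between their pure strategies, so the opponent's mix sets the indifference.
Agent 2 indifferent between Alpha and Beta: p·4 + (1−p)·(-4) = p·(-4) + (1−p)·(-3) ⟹ (-4) + 8p = (-3) + (-1)p ⟹ p = 1/9.
Agent 1 indifferent between Alpha and Beta: q·(-4) + (1−q)·4 = q·3 + (1−q)·(-4) ⟹ 4 + (-8)q = (-4) + 7q ⟹ q = 8/15.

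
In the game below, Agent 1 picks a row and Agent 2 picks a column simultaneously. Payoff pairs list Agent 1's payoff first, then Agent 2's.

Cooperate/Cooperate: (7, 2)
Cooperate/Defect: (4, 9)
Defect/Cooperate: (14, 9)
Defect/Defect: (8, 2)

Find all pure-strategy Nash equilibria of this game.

Check mutual best responses: a cell is a NE iff neither player can gain by unilaterally deviating.
Agent 1's best responses — vs Cooperate: Defect (payoff 14); vs Defect: Defect (payoff 8).
Agent 2's best responses — vs Cooperate: Defect (payoff 9); vs Defect: Cooperate (payoff 9).
The only mutual best response is (Defect, Cooperate); neither player gains by switching there.

(Defect, Cooperate)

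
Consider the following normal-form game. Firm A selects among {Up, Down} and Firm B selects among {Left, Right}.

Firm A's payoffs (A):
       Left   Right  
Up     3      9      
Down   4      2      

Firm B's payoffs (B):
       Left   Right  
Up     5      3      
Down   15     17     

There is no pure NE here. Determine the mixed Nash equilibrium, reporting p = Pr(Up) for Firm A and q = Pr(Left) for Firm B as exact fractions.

p = 1/2, q = 7/8

In a mixed NE each player is indifferent between their pure strategies, so the opponent's mix sets the indifference.
Firm B indifferent between Left and Right: p·5 + (1−p)·15 = p·3 + (1−p)·17 ⟹ 15 + (-10)p = 17 + (-14)p ⟹ p = 1/2.
Firm A indifferent between Up and Down: q·3 + (1−q)·9 = q·4 + (1−q)·2 ⟹ 9 + (-6)q = 2 + 2q ⟹ q = 7/8.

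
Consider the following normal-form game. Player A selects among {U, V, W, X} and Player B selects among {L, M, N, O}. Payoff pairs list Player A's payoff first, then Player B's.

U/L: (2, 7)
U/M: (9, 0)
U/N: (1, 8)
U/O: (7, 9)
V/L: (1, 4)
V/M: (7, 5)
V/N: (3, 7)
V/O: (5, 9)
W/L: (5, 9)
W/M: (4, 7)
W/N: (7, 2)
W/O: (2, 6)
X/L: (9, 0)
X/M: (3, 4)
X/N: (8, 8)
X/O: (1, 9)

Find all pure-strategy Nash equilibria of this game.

Check mutual best responses: a cell is a NE iff neither player can gain by unilaterally deviating.
Player A's best responses — vs L: X (payoff 9); vs M: U (payoff 9); vs N: X (payoff 8); vs O: U (payoff 7).
Player B's best responses — vs U: O (payoff 9); vs V: O (payoff 9); vs W: L (payoff 9); vs X: O (payoff 9).
The only mutual best response is (U, O); neither player gains by switching there.

(U, O)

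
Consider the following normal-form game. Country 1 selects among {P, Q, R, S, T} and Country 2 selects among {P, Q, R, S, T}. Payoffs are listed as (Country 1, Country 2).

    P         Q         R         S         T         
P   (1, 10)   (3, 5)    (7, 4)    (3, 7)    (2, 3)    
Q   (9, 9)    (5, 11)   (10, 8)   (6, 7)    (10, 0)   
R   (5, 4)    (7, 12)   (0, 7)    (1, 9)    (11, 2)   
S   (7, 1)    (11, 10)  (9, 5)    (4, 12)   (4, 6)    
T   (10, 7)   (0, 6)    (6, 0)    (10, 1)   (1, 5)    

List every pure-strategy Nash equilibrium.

A profile is a Nash equilibrium when each player is best-responding to the other.
Country 1's best responses — vs P: T (payoff 10); vs Q: S (payoff 11); vs R: Q (payoff 10); vs S: T (payoff 10); vs T: R (payoff 11).
Country 2's best responses — vs P: P (payoff 10); vs Q: Q (payoff 11); vs R: Q (payoff 12); vs S: S (payoff 12); vs T: P (payoff 7).
The only mutual best response is (T, P); neither player gains by switching there.

(T, P)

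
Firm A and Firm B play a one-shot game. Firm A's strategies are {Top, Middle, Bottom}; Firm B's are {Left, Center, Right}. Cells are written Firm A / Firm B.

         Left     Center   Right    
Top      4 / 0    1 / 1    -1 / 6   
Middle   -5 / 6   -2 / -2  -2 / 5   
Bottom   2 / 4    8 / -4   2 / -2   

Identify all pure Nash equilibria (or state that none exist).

A profile is a Nash equilibrium when each player is best-responding to the other.
Firm A's best responses — vs Left: Top (payoff 4); vs Center: Bottom (payoff 8); vs Right: Bottom (payoff 2).
Firm B's best responses — vs Top: Right (payoff 6); vs Middle: Left (payoff 6); vs Bottom: Left (payoff 4).
No cell has both players best-responding. For instance, Firm A's best reply to Left is Top, but against Top Firm B prefers Right over Left.

No pure-strategy Nash equilibrium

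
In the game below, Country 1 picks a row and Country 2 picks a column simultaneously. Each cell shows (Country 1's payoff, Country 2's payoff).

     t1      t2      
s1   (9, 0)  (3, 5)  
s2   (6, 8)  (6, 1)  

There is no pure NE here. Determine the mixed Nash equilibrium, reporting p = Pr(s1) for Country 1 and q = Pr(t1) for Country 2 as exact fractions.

Each player's mixing probability is pinned down by making the *other* player indifferent.
Country 2 indifferent between t1 and t2: p·0 + (1−p)·8 = p·5 + (1−p)·1 ⟹ 8 + (-8)p = 1 + 4p ⟹ p = 7/12.
Country 1 indifferent between s1 and s2: q·9 + (1−q)·3 = q·6 + (1−q)·6 ⟹ 3 + 6q = 6 + 0q ⟹ q = 1/2.

p = 7/12, q = 1/2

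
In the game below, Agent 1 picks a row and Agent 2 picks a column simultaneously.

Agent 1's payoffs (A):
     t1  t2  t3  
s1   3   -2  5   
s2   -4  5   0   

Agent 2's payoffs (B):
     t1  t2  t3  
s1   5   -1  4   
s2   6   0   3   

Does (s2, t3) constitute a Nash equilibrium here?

No

Holding Agent 2 at t3: Agent 1 gets 0 from s2 but could get 5 by switching to s1. Agent 1 has a profitable deviation.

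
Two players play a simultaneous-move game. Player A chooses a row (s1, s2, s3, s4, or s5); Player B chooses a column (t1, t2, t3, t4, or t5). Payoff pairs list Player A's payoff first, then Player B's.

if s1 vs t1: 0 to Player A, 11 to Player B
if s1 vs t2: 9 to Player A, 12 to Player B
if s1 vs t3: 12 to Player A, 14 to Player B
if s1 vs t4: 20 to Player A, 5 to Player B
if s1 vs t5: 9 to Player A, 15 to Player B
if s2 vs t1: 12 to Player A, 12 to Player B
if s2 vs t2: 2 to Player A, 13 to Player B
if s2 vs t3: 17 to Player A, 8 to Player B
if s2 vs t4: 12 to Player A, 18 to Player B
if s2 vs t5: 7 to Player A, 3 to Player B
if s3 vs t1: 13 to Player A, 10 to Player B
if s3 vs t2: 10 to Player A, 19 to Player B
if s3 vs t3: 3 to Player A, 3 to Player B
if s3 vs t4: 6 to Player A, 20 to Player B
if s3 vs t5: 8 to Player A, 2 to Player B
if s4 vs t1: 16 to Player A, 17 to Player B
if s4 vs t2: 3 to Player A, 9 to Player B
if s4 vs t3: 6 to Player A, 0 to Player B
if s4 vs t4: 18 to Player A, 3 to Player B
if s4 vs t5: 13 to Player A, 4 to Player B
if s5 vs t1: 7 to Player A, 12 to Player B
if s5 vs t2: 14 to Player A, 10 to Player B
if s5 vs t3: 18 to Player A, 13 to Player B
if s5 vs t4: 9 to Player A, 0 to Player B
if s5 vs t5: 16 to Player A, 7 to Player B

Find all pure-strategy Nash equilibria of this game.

(s4, t1) and (s5, t3)

Check mutual best responses: a cell is a NE iff neither player can gain by unilaterally deviating.
Player A's best responses — vs t1: s4 (payoff 16); vs t2: s5 (payoff 14); vs t3: s5 (payoff 18); vs t4: s1 (payoff 20); vs t5: s5 (payoff 16).
Player B's best responses — vs s1: t5 (payoff 15); vs s2: t4 (payoff 18); vs s3: t4 (payoff 20); vs s4: t1 (payoff 17); vs s5: t3 (payoff 13).
Mutual best responses occur at (s4, t1) and (s5, t3); at each, neither player gains by switching.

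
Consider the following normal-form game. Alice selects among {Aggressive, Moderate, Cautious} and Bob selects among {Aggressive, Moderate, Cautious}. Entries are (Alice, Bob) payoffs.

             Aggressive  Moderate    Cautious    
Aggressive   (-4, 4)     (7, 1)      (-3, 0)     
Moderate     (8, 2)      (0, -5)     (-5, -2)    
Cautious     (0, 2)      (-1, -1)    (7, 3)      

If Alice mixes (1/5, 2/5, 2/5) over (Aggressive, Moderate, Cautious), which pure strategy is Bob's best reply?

Compute Bob's expected payoff from each pure strategy against the given mix.
Aggressive: (1/5)·4 + (2/5)·2 + (2/5)·2 = 12/5
Moderate: (1/5)·1 + (2/5)·(-5) + (2/5)·(-1) = -11/5
Cautious: (1/5)·0 + (2/5)·(-2) + (2/5)·3 = 2/5
Highest expected payoff is 12/5, from Aggressive.

Aggressive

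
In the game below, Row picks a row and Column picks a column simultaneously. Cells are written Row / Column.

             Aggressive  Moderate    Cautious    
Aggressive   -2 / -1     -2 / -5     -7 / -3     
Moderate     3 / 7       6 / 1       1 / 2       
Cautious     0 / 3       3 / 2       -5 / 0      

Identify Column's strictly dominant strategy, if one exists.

Aggressive

A strategy is strictly dominant if it gives Column a strictly higher payoff than every other strategy, against every choice by the opponent.
Aggressive strictly dominates: vs Aggressive: -1 > each of {-5, -3}; vs Moderate: 7 > each of {1, 2}; vs Cautious: 3 > each of {2, 0}.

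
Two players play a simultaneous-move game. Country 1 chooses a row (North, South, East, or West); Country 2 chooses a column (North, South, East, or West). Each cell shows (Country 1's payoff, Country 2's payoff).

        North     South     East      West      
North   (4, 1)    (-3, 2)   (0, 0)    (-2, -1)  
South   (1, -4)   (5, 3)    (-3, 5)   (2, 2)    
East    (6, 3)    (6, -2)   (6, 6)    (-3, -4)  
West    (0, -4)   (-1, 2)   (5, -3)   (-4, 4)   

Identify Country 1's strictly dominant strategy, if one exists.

Check whether one of Country 1's strategies beats all alternatives regardless of what the opponent does.
North is not dominant: against North, East gives 6 > 4.
South is not dominant: against North, North gives 4 > 1.
East is not dominant: against West, North gives -2 > -3.
West is not dominant: against North, North gives 4 > 0.
No single strategy is best against every opponent action.

None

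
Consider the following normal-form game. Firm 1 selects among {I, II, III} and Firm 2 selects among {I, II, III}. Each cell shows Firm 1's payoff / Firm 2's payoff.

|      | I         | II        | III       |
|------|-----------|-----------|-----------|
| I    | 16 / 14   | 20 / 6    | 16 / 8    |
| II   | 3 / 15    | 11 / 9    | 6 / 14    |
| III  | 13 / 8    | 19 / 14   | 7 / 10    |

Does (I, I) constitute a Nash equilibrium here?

Holding Firm 2 at I: Firm 1 gets 16 from I, versus 3 from II, 13 from III. No profitable deviation for Firm 1.
Holding Firm 1 at I: Firm 2 gets 14 from I, versus 6 from II, 8 from III. No profitable deviation for Firm 2 either.

Yes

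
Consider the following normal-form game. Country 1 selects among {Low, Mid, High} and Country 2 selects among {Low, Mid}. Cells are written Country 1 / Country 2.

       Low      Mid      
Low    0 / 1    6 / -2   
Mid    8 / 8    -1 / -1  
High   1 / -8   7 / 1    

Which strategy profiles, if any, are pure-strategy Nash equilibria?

(Mid, Low) and (High, Mid)

Find each player's best response to every opponent strategy; NE are the intersections.
Country 1's best responses — vs Low: Mid (payoff 8); vs Mid: High (payoff 7).
Country 2's best responses — vs Low: Low (payoff 1); vs Mid: Low (payoff 8); vs High: Mid (payoff 1).
Mutual best responses occur at (Mid, Low) and (High, Mid); at each, neither player gains by switching.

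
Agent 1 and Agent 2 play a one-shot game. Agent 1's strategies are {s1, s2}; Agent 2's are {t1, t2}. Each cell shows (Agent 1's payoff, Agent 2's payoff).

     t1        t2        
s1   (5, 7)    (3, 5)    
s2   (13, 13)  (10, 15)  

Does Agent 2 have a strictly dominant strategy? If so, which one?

A strategy is strictly dominant if it gives Agent 2 a strictly higher payoff than every other strategy, against every choice by the opponent.
t1 is not dominant: against s2, t2 gives 15 > 13.
t2 is not dominant: against s1, t1 gives 7 > 5.
No single strategy is best against every opponent action.

None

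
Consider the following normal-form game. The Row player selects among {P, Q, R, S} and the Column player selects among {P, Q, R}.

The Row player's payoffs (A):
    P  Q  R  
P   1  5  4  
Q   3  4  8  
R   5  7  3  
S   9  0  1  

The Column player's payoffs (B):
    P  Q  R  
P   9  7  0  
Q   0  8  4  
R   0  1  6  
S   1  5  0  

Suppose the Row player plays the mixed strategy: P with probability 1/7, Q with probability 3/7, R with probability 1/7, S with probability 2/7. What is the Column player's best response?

Q

Compute the Column player's expected payoff from each pure strategy against the given mix.
P: (1/7)·9 + (3/7)·0 + (1/7)·0 + (2/7)·1 = 11/7
Q: (1/7)·7 + (3/7)·8 + (1/7)·1 + (2/7)·5 = 6
R: (1/7)·0 + (3/7)·4 + (1/7)·6 + (2/7)·0 = 18/7
Highest expected payoff is 6, from Q.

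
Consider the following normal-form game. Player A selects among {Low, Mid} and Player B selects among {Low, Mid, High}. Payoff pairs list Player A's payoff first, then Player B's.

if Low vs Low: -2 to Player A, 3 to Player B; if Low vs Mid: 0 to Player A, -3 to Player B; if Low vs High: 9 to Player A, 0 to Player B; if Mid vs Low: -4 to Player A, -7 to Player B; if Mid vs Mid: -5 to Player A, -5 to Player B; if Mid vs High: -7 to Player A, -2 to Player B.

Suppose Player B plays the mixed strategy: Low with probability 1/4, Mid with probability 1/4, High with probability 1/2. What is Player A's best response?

Compute Player A's expected payoff from each pure strategy against the given mix.
Low: (1/4)·(-2) + (1/4)·0 + (1/2)·9 = 4
Mid: (1/4)·(-4) + (1/4)·(-5) + (1/2)·(-7) = -23/4
Highest expected payoff is 4, from Low.

Low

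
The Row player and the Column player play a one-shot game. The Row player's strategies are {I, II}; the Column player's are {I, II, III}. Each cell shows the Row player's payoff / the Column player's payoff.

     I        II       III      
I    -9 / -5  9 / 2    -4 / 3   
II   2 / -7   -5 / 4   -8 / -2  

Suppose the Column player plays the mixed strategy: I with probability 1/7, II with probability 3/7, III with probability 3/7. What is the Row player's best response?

The Row player's best reply maximizes expected payoff against the mix.
I: (1/7)·(-9) + (3/7)·9 + (3/7)·(-4) = 6/7
II: (1/7)·2 + (3/7)·(-5) + (3/7)·(-8) = -37/7
Highest expected payoff is 6/7, from I.

I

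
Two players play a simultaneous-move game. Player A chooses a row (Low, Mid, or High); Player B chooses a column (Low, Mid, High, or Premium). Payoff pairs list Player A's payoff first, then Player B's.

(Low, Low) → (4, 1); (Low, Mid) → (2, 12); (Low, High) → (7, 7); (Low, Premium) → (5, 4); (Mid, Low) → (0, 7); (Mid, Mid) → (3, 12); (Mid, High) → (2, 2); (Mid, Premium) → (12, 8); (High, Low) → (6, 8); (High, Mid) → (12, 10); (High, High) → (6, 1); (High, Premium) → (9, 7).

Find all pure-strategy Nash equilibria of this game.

(High, Mid)

Check mutual best responses: a cell is a NE iff neither player can gain by unilaterally deviating.
Player A's best responses — vs Low: High (payoff 6); vs Mid: High (payoff 12); vs High: Low (payoff 7); vs Premium: Mid (payoff 12).
Player B's best responses — vs Low: Mid (payoff 12); vs Mid: Mid (payoff 12); vs High: Mid (payoff 10).
The only mutual best response is (High, Mid); neither player gains by switching there.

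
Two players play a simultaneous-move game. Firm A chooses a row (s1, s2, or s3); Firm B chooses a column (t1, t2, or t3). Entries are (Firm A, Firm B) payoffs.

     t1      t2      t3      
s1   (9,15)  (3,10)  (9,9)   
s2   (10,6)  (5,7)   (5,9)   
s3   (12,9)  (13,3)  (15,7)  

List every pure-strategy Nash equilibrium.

Find each player's best response to every opponent strategy; NE are the intersections.
Firm A's best responses — vs t1: s3 (payoff 12); vs t2: s3 (payoff 13); vs t3: s3 (payoff 15).
Firm B's best responses — vs s1: t1 (payoff 15); vs s2: t3 (payoff 9); vs s3: t1 (payoff 9).
The only mutual best response is (s3, t1); neither player gains by switching there.

(s3, t1)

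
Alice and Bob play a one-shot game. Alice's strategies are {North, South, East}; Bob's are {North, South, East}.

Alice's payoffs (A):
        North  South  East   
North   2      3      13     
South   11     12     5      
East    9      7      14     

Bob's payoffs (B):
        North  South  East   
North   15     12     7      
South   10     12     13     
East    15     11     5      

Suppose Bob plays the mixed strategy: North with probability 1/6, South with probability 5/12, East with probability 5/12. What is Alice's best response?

East

Alice's best reply maximizes expected payoff against the mix.
North: (1/6)·2 + (5/12)·3 + (5/12)·13 = 7
South: (1/6)·11 + (5/12)·12 + (5/12)·5 = 107/12
East: (1/6)·9 + (5/12)·7 + (5/12)·14 = 41/4
Highest expected payoff is 41/4, from East.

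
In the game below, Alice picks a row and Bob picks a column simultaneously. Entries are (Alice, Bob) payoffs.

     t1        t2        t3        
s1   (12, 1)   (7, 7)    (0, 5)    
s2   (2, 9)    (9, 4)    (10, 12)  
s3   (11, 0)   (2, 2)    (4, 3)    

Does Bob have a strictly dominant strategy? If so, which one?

Check whether one of Bob's strategies beats all alternatives regardless of what the opponent does.
t1 is not dominant: against s1, t2 gives 7 > 1.
t2 is not dominant: against s2, t1 gives 9 > 4.
t3 is not dominant: against s1, t2 gives 7 > 5.
No single strategy is best against every opponent action.

None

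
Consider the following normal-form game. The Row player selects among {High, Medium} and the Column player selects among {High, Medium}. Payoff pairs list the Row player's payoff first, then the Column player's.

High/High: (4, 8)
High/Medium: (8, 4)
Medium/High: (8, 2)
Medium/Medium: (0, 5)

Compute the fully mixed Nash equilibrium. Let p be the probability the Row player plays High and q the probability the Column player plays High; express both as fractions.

Each player's mixing probability is pinned down by making the *other* player indifferent.
The Column player indifferent between High and Medium: p·8 + (1−p)·2 = p·4 + (1−p)·5 ⟹ 2 + 6p = 5 + (-1)p ⟹ p = 3/7.
The Row player indifferent between High and Medium: q·4 + (1−q)·8 = q·8 + (1−q)·0 ⟹ 8 + (-4)q = 0 + 8q ⟹ q = 2/3.

p = 3/7, q = 2/3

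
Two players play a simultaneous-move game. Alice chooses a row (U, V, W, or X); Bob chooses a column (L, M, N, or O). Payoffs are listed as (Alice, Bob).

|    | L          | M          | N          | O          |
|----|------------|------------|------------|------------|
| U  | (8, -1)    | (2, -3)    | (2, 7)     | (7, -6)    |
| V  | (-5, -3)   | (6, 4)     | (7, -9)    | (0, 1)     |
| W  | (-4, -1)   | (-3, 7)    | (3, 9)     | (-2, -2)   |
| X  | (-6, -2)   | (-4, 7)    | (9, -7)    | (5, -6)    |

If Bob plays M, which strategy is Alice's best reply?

With Bob fixed at M, Alice's payoffs are: U → 2, V → 6, W → -3, X → -4.
The maximum is 6, achieved by V.

V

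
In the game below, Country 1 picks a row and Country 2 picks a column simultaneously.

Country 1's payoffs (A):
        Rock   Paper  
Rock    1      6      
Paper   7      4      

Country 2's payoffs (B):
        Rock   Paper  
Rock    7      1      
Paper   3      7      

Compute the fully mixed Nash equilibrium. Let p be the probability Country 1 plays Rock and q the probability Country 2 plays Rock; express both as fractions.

Each player's mixing probability is pinned down by making the *other* player indifferent.
Country 2 indifferent between Rock and Paper: p·7 + (1−p)·3 = p·1 + (1−p)·7 ⟹ 3 + 4p = 7 + (-6)p ⟹ p = 2/5.
Country 1 indifferent between Rock and Paper: q·1 + (1−q)·6 = q·7 + (1−q)·4 ⟹ 6 + (-5)q = 4 + 3q ⟹ q = 1/4.

p = 2/5, q = 1/4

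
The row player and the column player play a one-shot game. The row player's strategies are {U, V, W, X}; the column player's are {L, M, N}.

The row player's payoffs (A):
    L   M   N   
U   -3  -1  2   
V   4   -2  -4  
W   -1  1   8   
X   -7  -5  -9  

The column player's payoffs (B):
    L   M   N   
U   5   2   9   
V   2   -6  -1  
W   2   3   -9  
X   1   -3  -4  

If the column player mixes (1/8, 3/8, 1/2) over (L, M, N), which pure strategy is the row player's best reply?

W

Compute the row player's expected payoff from each pure strategy against the given mix.
U: (1/8)·(-3) + (3/8)·(-1) + (1/2)·2 = 1/4
V: (1/8)·4 + (3/8)·(-2) + (1/2)·(-4) = -9/4
W: (1/8)·(-1) + (3/8)·1 + (1/2)·8 = 17/4
X: (1/8)·(-7) + (3/8)·(-5) + (1/2)·(-9) = -29/4
Highest expected payoff is 17/4, from W.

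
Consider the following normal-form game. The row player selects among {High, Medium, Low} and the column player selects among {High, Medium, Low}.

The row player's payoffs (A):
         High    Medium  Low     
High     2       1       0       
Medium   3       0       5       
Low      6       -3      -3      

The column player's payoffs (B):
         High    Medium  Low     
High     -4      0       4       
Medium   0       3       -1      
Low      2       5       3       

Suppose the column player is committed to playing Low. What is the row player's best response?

With the column player fixed at Low, the row player's payoffs are: High → 0, Medium → 5, Low → -3.
The maximum is 5, achieved by Medium.

Medium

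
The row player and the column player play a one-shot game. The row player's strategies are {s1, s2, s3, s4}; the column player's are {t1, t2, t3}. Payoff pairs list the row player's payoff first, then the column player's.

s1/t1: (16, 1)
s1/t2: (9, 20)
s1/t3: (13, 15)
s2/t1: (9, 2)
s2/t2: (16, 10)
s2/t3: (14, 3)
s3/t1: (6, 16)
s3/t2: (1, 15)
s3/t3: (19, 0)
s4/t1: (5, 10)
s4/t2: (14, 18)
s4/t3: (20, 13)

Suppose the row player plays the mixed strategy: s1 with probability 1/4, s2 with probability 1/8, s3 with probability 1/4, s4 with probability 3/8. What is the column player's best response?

t2

The column player's best reply maximizes expected payoff against the mix.
t1: (1/4)·1 + (1/8)·2 + (1/4)·16 + (3/8)·10 = 33/4
t2: (1/4)·20 + (1/8)·10 + (1/4)·15 + (3/8)·18 = 67/4
t3: (1/4)·15 + (1/8)·3 + (1/4)·0 + (3/8)·13 = 9
Highest expected payoff is 67/4, from t2.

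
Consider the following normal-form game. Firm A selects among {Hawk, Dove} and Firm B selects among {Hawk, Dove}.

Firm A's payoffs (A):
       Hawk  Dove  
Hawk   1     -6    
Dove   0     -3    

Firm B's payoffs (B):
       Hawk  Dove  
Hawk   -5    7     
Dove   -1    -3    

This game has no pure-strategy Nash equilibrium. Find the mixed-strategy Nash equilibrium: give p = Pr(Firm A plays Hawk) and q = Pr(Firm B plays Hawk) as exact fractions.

In a mixed NE each player is indifferent between their pure strategies, so the opponent's mix sets the indifference.
Firm B indifferent between Hawk and Dove: p·(-5) + (1−p)·(-1) = p·7 + (1−p)·(-3) ⟹ (-1) + (-4)p = (-3) + 10p ⟹ p = 1/7.
Firm A indifferent between Hawk and Dove: q·1 + (1−q)·(-6) = q·0 + (1−q)·(-3) ⟹ (-6) + 7q = (-3) + 3q ⟹ q = 3/4.

p = 1/7, q = 3/4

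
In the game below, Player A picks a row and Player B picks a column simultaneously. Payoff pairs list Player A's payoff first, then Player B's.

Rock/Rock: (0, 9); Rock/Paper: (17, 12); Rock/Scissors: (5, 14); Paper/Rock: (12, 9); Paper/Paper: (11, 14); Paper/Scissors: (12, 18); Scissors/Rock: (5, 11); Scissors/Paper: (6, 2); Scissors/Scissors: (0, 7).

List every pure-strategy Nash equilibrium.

(Paper, Scissors)

A profile is a Nash equilibrium when each player is best-responding to the other.
Player A's best responses — vs Rock: Paper (payoff 12); vs Paper: Rock (payoff 17); vs Scissors: Paper (payoff 12).
Player B's best responses — vs Rock: Scissors (payoff 14); vs Paper: Scissors (payoff 18); vs Scissors: Rock (payoff 11).
The only mutual best response is (Paper, Scissors); neither player gains by switching there.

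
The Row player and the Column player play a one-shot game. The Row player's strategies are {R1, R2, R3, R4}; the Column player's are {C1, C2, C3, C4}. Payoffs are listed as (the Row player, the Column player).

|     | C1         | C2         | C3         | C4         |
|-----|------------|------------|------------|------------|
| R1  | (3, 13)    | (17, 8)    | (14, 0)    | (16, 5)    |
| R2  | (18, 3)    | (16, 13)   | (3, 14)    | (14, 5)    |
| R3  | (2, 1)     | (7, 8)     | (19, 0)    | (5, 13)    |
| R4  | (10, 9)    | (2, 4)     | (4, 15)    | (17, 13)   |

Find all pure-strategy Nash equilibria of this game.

There is no pure-strategy Nash equilibrium

Check mutual best responses: a cell is a NE iff neither player can gain by unilaterally deviating.
The Row player's best responses — vs C1: R2 (payoff 18); vs C2: R1 (payoff 17); vs C3: R3 (payoff 19); vs C4: R4 (payoff 17).
The Column player's best responses — vs R1: C1 (payoff 13); vs R2: C3 (payoff 14); vs R3: C4 (payoff 13); vs R4: C3 (payoff 15).
No cell has both players best-responding. For instance, the Row player's best reply to C2 is R1, but against R1 the Column player prefers C1 over C2.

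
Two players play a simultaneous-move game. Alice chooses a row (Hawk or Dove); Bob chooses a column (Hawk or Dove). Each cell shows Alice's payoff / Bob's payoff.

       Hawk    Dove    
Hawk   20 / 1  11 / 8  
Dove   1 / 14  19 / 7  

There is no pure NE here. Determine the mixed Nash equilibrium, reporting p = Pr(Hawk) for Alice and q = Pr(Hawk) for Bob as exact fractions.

p = 1/2, q = 8/27

Each player's mixing probability is pinned down by making the *other* player indifferent.
Bob indifferent between Hawk and Dove: p·1 + (1−p)·14 = p·8 + (1−p)·7 ⟹ 14 + (-13)p = 7 + 1p ⟹ p = 1/2.
Alice indifferent between Hawk and Dove: q·20 + (1−q)·11 = q·1 + (1−q)·19 ⟹ 11 + 9q = 19 + (-18)q ⟹ q = 8/27.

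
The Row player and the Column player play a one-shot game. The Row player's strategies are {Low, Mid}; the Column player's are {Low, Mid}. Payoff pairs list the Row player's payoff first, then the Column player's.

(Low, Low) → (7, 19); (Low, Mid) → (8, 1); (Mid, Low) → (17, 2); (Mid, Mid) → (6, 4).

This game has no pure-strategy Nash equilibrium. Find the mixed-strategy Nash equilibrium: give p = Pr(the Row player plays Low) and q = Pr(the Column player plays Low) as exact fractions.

p = 1/10, q = 1/6

In a mixed NE each player is indifferent between their pure strategies, so the opponent's mix sets the indifference.
The Column player indifferent between Low and Mid: p·19 + (1−p)·2 = p·1 + (1−p)·4 ⟹ 2 + 17p = 4 + (-3)p ⟹ p = 1/10.
The Row player indifferent between Low and Mid: q·7 + (1−q)·8 = q·17 + (1−q)·6 ⟹ 8 + (-1)q = 6 + 11q ⟹ q = 1/6.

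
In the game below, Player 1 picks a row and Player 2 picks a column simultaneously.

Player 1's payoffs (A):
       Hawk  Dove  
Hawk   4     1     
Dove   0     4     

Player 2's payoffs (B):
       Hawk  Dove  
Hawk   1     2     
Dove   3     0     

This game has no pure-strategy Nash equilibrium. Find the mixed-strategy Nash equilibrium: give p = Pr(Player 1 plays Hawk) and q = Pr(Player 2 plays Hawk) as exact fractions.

p = 3/4, q = 3/7

Each player's mixing probability is pinned down by making the *other* player indifferent.
Player 2 indifferent between Hawk and Dove: p·1 + (1−p)·3 = p·2 + (1−p)·0 ⟹ 3 + (-2)p = 0 + 2p ⟹ p = 3/4.
Player 1 indifferent between Hawk and Dove: q·4 + (1−q)·1 = q·0 + (1−q)·4 ⟹ 1 + 3q = 4 + (-4)q ⟹ q = 3/7.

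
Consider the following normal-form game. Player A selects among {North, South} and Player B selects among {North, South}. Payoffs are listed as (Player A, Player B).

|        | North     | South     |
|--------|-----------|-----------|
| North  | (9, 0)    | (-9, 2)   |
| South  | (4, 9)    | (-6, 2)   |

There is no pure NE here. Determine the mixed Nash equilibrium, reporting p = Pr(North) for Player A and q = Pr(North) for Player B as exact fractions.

Each player's mixing probability is pinned down by making the *other* player indifferent.
Player B indifferent between North and South: p·0 + (1−p)·9 = p·2 + (1−p)·2 ⟹ 9 + (-9)p = 2 + 0p ⟹ p = 7/9.
Player A indifferent between North and South: q·9 + (1−q)·(-9) = q·4 + (1−q)·(-6) ⟹ (-9) + 18q = (-6) + 10q ⟹ q = 3/8.

p = 7/9, q = 3/8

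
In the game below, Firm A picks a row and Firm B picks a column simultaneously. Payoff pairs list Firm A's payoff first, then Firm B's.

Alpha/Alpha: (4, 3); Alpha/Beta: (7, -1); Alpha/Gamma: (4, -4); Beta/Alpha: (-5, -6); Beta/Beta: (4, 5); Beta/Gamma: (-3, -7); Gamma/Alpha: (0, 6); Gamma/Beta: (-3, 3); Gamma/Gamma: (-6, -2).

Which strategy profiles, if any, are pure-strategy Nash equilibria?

(Alpha, Alpha)

Check mutual best responses: a cell is a NE iff neither player can gain by unilaterally deviating.
Firm A's best responses — vs Alpha: Alpha (payoff 4); vs Beta: Alpha (payoff 7); vs Gamma: Alpha (payoff 4).
Firm B's best responses — vs Alpha: Alpha (payoff 3); vs Beta: Beta (payoff 5); vs Gamma: Alpha (payoff 6).
The only mutual best response is (Alpha, Alpha); neither player gains by switching there.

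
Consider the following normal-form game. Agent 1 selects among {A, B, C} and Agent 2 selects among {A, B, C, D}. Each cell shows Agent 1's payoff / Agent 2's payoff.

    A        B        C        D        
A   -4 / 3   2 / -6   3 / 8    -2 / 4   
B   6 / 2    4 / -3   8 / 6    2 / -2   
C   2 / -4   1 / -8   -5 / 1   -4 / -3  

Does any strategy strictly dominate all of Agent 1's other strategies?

B

A strategy is strictly dominant if it gives Agent 1 a strictly higher payoff than every other strategy, against every choice by the opponent.
B strictly dominates: vs A: 6 > each of {-4, 2}; vs B: 4 > each of {2, 1}; vs C: 8 > each of {3, -5}; vs D: 2 > each of {-2, -4}.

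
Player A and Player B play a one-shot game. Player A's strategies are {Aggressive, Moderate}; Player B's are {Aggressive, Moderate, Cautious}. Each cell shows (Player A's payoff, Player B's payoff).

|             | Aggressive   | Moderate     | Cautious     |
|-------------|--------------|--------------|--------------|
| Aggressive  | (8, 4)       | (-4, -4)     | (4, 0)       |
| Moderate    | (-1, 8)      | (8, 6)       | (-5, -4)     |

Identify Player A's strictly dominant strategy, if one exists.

A strategy is strictly dominant if it gives Player A a strictly higher payoff than every other strategy, against every choice by the opponent.
Aggressive is not dominant: against Moderate, Moderate gives 8 > -4.
Moderate is not dominant: against Aggressive, Aggressive gives 8 > -1.
No single strategy is best against every opponent action.

No strictly dominant strategy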